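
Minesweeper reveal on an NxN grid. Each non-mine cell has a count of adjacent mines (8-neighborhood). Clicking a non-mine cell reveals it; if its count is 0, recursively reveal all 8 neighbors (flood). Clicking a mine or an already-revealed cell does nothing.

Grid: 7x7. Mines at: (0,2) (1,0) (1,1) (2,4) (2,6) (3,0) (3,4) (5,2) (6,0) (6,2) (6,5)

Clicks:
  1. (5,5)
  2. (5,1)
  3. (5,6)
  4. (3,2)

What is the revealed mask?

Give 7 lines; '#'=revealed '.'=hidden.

Answer: .......
.......
.###...
.###...
.###...
.#...##
.......

Derivation:
Click 1 (5,5) count=1: revealed 1 new [(5,5)] -> total=1
Click 2 (5,1) count=3: revealed 1 new [(5,1)] -> total=2
Click 3 (5,6) count=1: revealed 1 new [(5,6)] -> total=3
Click 4 (3,2) count=0: revealed 9 new [(2,1) (2,2) (2,3) (3,1) (3,2) (3,3) (4,1) (4,2) (4,3)] -> total=12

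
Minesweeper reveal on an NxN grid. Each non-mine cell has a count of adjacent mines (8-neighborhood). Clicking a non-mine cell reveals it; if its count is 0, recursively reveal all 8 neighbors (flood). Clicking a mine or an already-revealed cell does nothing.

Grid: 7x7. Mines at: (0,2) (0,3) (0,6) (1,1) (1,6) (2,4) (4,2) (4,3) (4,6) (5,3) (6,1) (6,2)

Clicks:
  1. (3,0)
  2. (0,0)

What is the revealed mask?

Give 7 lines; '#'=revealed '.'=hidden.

Click 1 (3,0) count=0: revealed 8 new [(2,0) (2,1) (3,0) (3,1) (4,0) (4,1) (5,0) (5,1)] -> total=8
Click 2 (0,0) count=1: revealed 1 new [(0,0)] -> total=9

Answer: #......
.......
##.....
##.....
##.....
##.....
.......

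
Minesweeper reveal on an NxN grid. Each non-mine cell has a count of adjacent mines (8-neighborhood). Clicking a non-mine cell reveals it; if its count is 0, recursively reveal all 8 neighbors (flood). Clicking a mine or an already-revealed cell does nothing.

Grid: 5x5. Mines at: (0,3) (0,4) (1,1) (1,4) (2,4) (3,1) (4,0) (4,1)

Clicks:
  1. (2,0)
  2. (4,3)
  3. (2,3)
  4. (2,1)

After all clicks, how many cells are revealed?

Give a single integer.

Answer: 9

Derivation:
Click 1 (2,0) count=2: revealed 1 new [(2,0)] -> total=1
Click 2 (4,3) count=0: revealed 6 new [(3,2) (3,3) (3,4) (4,2) (4,3) (4,4)] -> total=7
Click 3 (2,3) count=2: revealed 1 new [(2,3)] -> total=8
Click 4 (2,1) count=2: revealed 1 new [(2,1)] -> total=9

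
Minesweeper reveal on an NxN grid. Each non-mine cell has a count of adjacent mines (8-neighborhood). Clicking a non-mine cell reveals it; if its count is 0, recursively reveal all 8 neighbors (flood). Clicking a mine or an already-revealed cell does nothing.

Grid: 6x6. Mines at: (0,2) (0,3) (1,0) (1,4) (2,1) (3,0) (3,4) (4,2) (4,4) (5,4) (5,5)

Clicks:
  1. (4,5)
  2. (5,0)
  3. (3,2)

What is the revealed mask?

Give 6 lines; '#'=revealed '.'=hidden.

Answer: ......
......
......
..#...
##...#
##....

Derivation:
Click 1 (4,5) count=4: revealed 1 new [(4,5)] -> total=1
Click 2 (5,0) count=0: revealed 4 new [(4,0) (4,1) (5,0) (5,1)] -> total=5
Click 3 (3,2) count=2: revealed 1 new [(3,2)] -> total=6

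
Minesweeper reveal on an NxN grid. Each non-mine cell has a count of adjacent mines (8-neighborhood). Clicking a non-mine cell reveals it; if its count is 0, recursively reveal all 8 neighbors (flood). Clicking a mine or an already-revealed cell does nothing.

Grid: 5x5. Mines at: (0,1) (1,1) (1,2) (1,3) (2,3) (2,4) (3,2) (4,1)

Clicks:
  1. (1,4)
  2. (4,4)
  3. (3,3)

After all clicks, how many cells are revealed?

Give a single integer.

Click 1 (1,4) count=3: revealed 1 new [(1,4)] -> total=1
Click 2 (4,4) count=0: revealed 4 new [(3,3) (3,4) (4,3) (4,4)] -> total=5
Click 3 (3,3) count=3: revealed 0 new [(none)] -> total=5

Answer: 5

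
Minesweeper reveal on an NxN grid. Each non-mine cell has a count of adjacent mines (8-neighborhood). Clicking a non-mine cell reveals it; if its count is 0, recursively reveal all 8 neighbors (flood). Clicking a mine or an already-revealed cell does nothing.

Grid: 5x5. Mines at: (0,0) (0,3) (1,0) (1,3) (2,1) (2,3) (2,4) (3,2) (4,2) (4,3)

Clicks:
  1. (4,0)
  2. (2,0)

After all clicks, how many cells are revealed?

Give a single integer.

Answer: 5

Derivation:
Click 1 (4,0) count=0: revealed 4 new [(3,0) (3,1) (4,0) (4,1)] -> total=4
Click 2 (2,0) count=2: revealed 1 new [(2,0)] -> total=5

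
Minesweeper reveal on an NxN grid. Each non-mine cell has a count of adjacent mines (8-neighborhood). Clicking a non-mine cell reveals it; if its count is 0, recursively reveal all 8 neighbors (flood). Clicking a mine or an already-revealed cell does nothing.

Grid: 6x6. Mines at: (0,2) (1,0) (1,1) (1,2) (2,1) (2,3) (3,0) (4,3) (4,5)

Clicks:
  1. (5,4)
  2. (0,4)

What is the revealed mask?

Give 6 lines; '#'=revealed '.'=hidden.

Answer: ...###
...###
....##
....##
......
....#.

Derivation:
Click 1 (5,4) count=2: revealed 1 new [(5,4)] -> total=1
Click 2 (0,4) count=0: revealed 10 new [(0,3) (0,4) (0,5) (1,3) (1,4) (1,5) (2,4) (2,5) (3,4) (3,5)] -> total=11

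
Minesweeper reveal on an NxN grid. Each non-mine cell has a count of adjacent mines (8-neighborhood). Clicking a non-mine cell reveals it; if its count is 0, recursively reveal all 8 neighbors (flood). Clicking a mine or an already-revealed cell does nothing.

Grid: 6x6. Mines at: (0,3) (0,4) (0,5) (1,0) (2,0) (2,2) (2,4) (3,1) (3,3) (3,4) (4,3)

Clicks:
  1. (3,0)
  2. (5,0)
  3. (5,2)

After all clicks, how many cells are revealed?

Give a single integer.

Answer: 7

Derivation:
Click 1 (3,0) count=2: revealed 1 new [(3,0)] -> total=1
Click 2 (5,0) count=0: revealed 6 new [(4,0) (4,1) (4,2) (5,0) (5,1) (5,2)] -> total=7
Click 3 (5,2) count=1: revealed 0 new [(none)] -> total=7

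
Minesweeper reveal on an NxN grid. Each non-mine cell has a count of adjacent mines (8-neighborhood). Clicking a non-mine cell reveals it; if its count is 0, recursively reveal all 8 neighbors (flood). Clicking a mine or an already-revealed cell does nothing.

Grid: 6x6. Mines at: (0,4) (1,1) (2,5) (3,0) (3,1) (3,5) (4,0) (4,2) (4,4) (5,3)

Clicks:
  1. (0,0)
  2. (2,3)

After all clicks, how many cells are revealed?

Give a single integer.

Click 1 (0,0) count=1: revealed 1 new [(0,0)] -> total=1
Click 2 (2,3) count=0: revealed 9 new [(1,2) (1,3) (1,4) (2,2) (2,3) (2,4) (3,2) (3,3) (3,4)] -> total=10

Answer: 10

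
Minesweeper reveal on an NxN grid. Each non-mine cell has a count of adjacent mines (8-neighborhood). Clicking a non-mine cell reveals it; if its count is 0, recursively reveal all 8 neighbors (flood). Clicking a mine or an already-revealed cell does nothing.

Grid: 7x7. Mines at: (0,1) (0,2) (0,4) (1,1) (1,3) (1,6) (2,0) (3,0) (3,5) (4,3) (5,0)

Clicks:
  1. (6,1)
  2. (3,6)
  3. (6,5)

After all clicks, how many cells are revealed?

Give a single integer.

Click 1 (6,1) count=1: revealed 1 new [(6,1)] -> total=1
Click 2 (3,6) count=1: revealed 1 new [(3,6)] -> total=2
Click 3 (6,5) count=0: revealed 14 new [(4,4) (4,5) (4,6) (5,1) (5,2) (5,3) (5,4) (5,5) (5,6) (6,2) (6,3) (6,4) (6,5) (6,6)] -> total=16

Answer: 16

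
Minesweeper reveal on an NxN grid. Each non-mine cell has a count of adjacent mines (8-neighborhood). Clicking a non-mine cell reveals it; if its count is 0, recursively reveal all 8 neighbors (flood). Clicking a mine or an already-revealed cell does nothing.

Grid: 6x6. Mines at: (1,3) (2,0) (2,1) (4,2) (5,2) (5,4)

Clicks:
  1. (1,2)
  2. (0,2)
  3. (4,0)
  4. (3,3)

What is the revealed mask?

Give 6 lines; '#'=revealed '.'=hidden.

Answer: ..#...
..#...
......
##.#..
##....
##....

Derivation:
Click 1 (1,2) count=2: revealed 1 new [(1,2)] -> total=1
Click 2 (0,2) count=1: revealed 1 new [(0,2)] -> total=2
Click 3 (4,0) count=0: revealed 6 new [(3,0) (3,1) (4,0) (4,1) (5,0) (5,1)] -> total=8
Click 4 (3,3) count=1: revealed 1 new [(3,3)] -> total=9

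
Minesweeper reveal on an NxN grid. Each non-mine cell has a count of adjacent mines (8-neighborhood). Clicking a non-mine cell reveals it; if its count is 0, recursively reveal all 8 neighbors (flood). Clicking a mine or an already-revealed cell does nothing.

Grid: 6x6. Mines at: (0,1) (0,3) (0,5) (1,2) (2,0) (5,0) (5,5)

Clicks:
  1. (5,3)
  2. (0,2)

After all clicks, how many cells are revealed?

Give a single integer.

Answer: 23

Derivation:
Click 1 (5,3) count=0: revealed 22 new [(1,3) (1,4) (1,5) (2,1) (2,2) (2,3) (2,4) (2,5) (3,1) (3,2) (3,3) (3,4) (3,5) (4,1) (4,2) (4,3) (4,4) (4,5) (5,1) (5,2) (5,3) (5,4)] -> total=22
Click 2 (0,2) count=3: revealed 1 new [(0,2)] -> total=23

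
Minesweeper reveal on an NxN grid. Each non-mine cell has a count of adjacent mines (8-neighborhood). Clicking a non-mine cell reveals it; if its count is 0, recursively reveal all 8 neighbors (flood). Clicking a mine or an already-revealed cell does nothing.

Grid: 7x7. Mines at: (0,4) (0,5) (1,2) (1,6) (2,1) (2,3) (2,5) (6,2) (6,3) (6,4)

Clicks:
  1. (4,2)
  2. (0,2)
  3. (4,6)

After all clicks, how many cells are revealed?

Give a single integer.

Click 1 (4,2) count=0: revealed 25 new [(3,0) (3,1) (3,2) (3,3) (3,4) (3,5) (3,6) (4,0) (4,1) (4,2) (4,3) (4,4) (4,5) (4,6) (5,0) (5,1) (5,2) (5,3) (5,4) (5,5) (5,6) (6,0) (6,1) (6,5) (6,6)] -> total=25
Click 2 (0,2) count=1: revealed 1 new [(0,2)] -> total=26
Click 3 (4,6) count=0: revealed 0 new [(none)] -> total=26

Answer: 26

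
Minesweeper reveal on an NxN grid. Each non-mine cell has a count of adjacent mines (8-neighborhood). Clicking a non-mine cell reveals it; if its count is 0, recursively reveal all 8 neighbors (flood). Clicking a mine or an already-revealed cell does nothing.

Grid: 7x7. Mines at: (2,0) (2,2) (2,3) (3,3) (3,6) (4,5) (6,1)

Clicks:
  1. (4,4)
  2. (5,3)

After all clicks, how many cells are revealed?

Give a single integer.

Answer: 13

Derivation:
Click 1 (4,4) count=2: revealed 1 new [(4,4)] -> total=1
Click 2 (5,3) count=0: revealed 12 new [(4,2) (4,3) (5,2) (5,3) (5,4) (5,5) (5,6) (6,2) (6,3) (6,4) (6,5) (6,6)] -> total=13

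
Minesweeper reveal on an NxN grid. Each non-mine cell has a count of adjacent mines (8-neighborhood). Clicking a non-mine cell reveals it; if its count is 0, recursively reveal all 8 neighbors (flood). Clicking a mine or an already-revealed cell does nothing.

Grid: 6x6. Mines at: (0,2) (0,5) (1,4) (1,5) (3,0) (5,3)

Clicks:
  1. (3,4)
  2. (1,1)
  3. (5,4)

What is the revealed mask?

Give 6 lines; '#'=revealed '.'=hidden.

Click 1 (3,4) count=0: revealed 20 new [(1,1) (1,2) (1,3) (2,1) (2,2) (2,3) (2,4) (2,5) (3,1) (3,2) (3,3) (3,4) (3,5) (4,1) (4,2) (4,3) (4,4) (4,5) (5,4) (5,5)] -> total=20
Click 2 (1,1) count=1: revealed 0 new [(none)] -> total=20
Click 3 (5,4) count=1: revealed 0 new [(none)] -> total=20

Answer: ......
.###..
.#####
.#####
.#####
....##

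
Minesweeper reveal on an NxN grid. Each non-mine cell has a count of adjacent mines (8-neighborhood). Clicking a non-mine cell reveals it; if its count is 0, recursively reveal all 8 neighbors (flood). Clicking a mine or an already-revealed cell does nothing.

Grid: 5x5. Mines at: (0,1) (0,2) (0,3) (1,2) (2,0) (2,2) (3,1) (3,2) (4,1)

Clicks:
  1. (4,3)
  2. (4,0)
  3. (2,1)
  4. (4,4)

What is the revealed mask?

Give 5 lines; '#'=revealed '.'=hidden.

Click 1 (4,3) count=1: revealed 1 new [(4,3)] -> total=1
Click 2 (4,0) count=2: revealed 1 new [(4,0)] -> total=2
Click 3 (2,1) count=5: revealed 1 new [(2,1)] -> total=3
Click 4 (4,4) count=0: revealed 7 new [(1,3) (1,4) (2,3) (2,4) (3,3) (3,4) (4,4)] -> total=10

Answer: .....
...##
.#.##
...##
#..##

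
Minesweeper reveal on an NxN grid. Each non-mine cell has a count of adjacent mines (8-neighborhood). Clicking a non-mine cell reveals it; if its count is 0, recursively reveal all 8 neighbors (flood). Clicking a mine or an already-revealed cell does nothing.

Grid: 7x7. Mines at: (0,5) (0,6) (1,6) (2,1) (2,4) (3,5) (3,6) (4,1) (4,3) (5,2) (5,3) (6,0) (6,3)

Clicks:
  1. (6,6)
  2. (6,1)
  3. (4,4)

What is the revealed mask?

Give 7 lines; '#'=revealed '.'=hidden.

Click 1 (6,6) count=0: revealed 9 new [(4,4) (4,5) (4,6) (5,4) (5,5) (5,6) (6,4) (6,5) (6,6)] -> total=9
Click 2 (6,1) count=2: revealed 1 new [(6,1)] -> total=10
Click 3 (4,4) count=3: revealed 0 new [(none)] -> total=10

Answer: .......
.......
.......
.......
....###
....###
.#..###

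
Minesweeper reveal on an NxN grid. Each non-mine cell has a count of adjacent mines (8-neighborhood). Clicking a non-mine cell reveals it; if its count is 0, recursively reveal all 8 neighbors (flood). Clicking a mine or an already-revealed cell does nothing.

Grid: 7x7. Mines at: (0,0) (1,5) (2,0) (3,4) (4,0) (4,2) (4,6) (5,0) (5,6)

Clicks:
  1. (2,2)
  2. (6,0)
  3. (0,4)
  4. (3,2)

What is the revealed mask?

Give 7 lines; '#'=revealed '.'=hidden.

Click 1 (2,2) count=0: revealed 15 new [(0,1) (0,2) (0,3) (0,4) (1,1) (1,2) (1,3) (1,4) (2,1) (2,2) (2,3) (2,4) (3,1) (3,2) (3,3)] -> total=15
Click 2 (6,0) count=1: revealed 1 new [(6,0)] -> total=16
Click 3 (0,4) count=1: revealed 0 new [(none)] -> total=16
Click 4 (3,2) count=1: revealed 0 new [(none)] -> total=16

Answer: .####..
.####..
.####..
.###...
.......
.......
#......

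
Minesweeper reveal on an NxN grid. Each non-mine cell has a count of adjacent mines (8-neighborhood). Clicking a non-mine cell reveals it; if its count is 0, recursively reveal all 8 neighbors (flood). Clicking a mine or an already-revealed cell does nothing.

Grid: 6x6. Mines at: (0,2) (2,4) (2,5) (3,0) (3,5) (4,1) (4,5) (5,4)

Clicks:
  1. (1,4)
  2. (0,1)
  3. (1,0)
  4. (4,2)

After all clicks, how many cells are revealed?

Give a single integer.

Answer: 8

Derivation:
Click 1 (1,4) count=2: revealed 1 new [(1,4)] -> total=1
Click 2 (0,1) count=1: revealed 1 new [(0,1)] -> total=2
Click 3 (1,0) count=0: revealed 5 new [(0,0) (1,0) (1,1) (2,0) (2,1)] -> total=7
Click 4 (4,2) count=1: revealed 1 new [(4,2)] -> total=8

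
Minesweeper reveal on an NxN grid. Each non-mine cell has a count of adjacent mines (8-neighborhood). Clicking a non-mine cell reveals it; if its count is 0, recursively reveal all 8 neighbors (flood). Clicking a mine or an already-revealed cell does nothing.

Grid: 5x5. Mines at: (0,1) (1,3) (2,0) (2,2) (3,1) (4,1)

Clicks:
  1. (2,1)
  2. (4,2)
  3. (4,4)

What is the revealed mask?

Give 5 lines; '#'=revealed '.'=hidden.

Click 1 (2,1) count=3: revealed 1 new [(2,1)] -> total=1
Click 2 (4,2) count=2: revealed 1 new [(4,2)] -> total=2
Click 3 (4,4) count=0: revealed 7 new [(2,3) (2,4) (3,2) (3,3) (3,4) (4,3) (4,4)] -> total=9

Answer: .....
.....
.#.##
..###
..###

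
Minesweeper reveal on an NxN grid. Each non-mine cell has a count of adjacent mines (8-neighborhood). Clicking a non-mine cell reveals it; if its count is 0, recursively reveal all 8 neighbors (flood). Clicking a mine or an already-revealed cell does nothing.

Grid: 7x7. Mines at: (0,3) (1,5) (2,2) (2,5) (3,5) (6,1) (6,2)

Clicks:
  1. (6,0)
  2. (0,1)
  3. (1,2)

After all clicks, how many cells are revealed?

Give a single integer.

Answer: 32

Derivation:
Click 1 (6,0) count=1: revealed 1 new [(6,0)] -> total=1
Click 2 (0,1) count=0: revealed 31 new [(0,0) (0,1) (0,2) (1,0) (1,1) (1,2) (2,0) (2,1) (3,0) (3,1) (3,2) (3,3) (3,4) (4,0) (4,1) (4,2) (4,3) (4,4) (4,5) (4,6) (5,0) (5,1) (5,2) (5,3) (5,4) (5,5) (5,6) (6,3) (6,4) (6,5) (6,6)] -> total=32
Click 3 (1,2) count=2: revealed 0 new [(none)] -> total=32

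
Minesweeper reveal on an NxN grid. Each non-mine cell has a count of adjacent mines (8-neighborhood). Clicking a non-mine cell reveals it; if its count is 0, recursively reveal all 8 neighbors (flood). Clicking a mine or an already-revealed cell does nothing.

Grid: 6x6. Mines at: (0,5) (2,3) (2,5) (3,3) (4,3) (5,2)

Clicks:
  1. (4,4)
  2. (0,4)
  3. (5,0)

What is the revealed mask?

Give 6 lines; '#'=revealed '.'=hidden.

Answer: #####.
#####.
###...
###...
###.#.
##....

Derivation:
Click 1 (4,4) count=2: revealed 1 new [(4,4)] -> total=1
Click 2 (0,4) count=1: revealed 1 new [(0,4)] -> total=2
Click 3 (5,0) count=0: revealed 20 new [(0,0) (0,1) (0,2) (0,3) (1,0) (1,1) (1,2) (1,3) (1,4) (2,0) (2,1) (2,2) (3,0) (3,1) (3,2) (4,0) (4,1) (4,2) (5,0) (5,1)] -> total=22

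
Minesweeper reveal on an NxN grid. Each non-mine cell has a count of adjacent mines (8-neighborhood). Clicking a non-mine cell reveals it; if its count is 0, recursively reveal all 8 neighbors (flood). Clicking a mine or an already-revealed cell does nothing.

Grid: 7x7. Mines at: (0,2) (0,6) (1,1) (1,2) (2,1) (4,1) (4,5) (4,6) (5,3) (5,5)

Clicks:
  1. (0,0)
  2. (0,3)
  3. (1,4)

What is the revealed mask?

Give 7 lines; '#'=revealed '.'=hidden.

Answer: #..###.
...####
..#####
..#####
..###..
.......
.......

Derivation:
Click 1 (0,0) count=1: revealed 1 new [(0,0)] -> total=1
Click 2 (0,3) count=2: revealed 1 new [(0,3)] -> total=2
Click 3 (1,4) count=0: revealed 19 new [(0,4) (0,5) (1,3) (1,4) (1,5) (1,6) (2,2) (2,3) (2,4) (2,5) (2,6) (3,2) (3,3) (3,4) (3,5) (3,6) (4,2) (4,3) (4,4)] -> total=21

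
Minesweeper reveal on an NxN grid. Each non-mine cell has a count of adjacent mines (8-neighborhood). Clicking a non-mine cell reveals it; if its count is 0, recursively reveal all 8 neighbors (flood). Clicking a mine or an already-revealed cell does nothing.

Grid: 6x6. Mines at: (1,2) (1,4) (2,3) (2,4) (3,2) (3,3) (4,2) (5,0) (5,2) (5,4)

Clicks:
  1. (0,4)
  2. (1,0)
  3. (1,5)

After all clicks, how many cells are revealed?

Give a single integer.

Click 1 (0,4) count=1: revealed 1 new [(0,4)] -> total=1
Click 2 (1,0) count=0: revealed 10 new [(0,0) (0,1) (1,0) (1,1) (2,0) (2,1) (3,0) (3,1) (4,0) (4,1)] -> total=11
Click 3 (1,5) count=2: revealed 1 new [(1,5)] -> total=12

Answer: 12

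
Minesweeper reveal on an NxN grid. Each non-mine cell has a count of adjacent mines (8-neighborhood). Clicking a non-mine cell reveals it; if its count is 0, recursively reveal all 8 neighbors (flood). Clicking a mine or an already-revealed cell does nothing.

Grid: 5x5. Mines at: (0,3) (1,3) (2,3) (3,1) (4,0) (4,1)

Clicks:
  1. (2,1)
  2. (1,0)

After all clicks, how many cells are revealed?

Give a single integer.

Click 1 (2,1) count=1: revealed 1 new [(2,1)] -> total=1
Click 2 (1,0) count=0: revealed 8 new [(0,0) (0,1) (0,2) (1,0) (1,1) (1,2) (2,0) (2,2)] -> total=9

Answer: 9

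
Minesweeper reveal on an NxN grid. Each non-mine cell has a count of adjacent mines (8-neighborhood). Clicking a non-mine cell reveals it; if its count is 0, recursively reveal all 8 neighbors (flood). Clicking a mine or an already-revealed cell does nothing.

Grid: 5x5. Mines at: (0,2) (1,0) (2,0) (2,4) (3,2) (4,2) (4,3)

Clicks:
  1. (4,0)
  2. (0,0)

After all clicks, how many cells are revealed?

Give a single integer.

Click 1 (4,0) count=0: revealed 4 new [(3,0) (3,1) (4,0) (4,1)] -> total=4
Click 2 (0,0) count=1: revealed 1 new [(0,0)] -> total=5

Answer: 5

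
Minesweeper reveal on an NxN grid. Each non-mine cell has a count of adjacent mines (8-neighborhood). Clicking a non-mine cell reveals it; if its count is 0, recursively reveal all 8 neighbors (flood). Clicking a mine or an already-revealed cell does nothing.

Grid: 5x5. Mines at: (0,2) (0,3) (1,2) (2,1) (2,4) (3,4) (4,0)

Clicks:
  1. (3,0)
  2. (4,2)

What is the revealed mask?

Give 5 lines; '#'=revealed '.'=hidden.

Click 1 (3,0) count=2: revealed 1 new [(3,0)] -> total=1
Click 2 (4,2) count=0: revealed 6 new [(3,1) (3,2) (3,3) (4,1) (4,2) (4,3)] -> total=7

Answer: .....
.....
.....
####.
.###.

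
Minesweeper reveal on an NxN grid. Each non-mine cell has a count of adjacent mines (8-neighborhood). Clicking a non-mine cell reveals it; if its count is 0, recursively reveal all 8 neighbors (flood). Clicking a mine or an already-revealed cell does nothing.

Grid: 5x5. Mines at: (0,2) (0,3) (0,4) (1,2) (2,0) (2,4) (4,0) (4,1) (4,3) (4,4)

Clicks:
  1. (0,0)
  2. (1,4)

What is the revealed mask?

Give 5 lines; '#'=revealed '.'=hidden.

Answer: ##...
##..#
.....
.....
.....

Derivation:
Click 1 (0,0) count=0: revealed 4 new [(0,0) (0,1) (1,0) (1,1)] -> total=4
Click 2 (1,4) count=3: revealed 1 new [(1,4)] -> total=5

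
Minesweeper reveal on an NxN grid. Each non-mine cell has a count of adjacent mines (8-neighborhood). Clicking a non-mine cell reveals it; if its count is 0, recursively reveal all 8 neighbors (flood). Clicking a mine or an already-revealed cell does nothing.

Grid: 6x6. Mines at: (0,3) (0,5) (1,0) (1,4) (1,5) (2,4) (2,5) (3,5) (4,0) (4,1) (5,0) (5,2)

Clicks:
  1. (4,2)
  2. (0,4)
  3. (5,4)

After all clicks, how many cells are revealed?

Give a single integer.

Click 1 (4,2) count=2: revealed 1 new [(4,2)] -> total=1
Click 2 (0,4) count=4: revealed 1 new [(0,4)] -> total=2
Click 3 (5,4) count=0: revealed 6 new [(4,3) (4,4) (4,5) (5,3) (5,4) (5,5)] -> total=8

Answer: 8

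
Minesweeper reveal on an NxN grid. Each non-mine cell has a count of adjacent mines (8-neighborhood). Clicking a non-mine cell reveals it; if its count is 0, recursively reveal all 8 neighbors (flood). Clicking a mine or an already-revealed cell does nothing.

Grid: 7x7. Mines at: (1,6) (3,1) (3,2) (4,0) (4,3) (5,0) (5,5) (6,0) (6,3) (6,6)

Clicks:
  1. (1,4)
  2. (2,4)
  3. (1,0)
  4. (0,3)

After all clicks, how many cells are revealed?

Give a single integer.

Click 1 (1,4) count=0: revealed 26 new [(0,0) (0,1) (0,2) (0,3) (0,4) (0,5) (1,0) (1,1) (1,2) (1,3) (1,4) (1,5) (2,0) (2,1) (2,2) (2,3) (2,4) (2,5) (2,6) (3,3) (3,4) (3,5) (3,6) (4,4) (4,5) (4,6)] -> total=26
Click 2 (2,4) count=0: revealed 0 new [(none)] -> total=26
Click 3 (1,0) count=0: revealed 0 new [(none)] -> total=26
Click 4 (0,3) count=0: revealed 0 new [(none)] -> total=26

Answer: 26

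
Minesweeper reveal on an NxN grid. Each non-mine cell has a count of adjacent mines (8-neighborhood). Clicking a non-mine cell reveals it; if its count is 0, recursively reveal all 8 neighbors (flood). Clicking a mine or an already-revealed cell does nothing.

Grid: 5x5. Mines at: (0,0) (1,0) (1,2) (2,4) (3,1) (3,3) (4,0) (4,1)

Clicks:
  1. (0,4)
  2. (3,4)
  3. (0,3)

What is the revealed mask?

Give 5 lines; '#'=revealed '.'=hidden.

Answer: ...##
...##
.....
....#
.....

Derivation:
Click 1 (0,4) count=0: revealed 4 new [(0,3) (0,4) (1,3) (1,4)] -> total=4
Click 2 (3,4) count=2: revealed 1 new [(3,4)] -> total=5
Click 3 (0,3) count=1: revealed 0 new [(none)] -> total=5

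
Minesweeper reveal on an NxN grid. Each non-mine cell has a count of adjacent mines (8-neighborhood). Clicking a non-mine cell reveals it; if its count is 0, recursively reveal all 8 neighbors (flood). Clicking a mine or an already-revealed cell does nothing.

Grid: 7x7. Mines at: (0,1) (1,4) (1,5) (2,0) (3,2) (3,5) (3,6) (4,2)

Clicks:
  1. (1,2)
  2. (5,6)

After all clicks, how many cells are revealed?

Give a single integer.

Click 1 (1,2) count=1: revealed 1 new [(1,2)] -> total=1
Click 2 (5,6) count=0: revealed 22 new [(3,0) (3,1) (4,0) (4,1) (4,3) (4,4) (4,5) (4,6) (5,0) (5,1) (5,2) (5,3) (5,4) (5,5) (5,6) (6,0) (6,1) (6,2) (6,3) (6,4) (6,5) (6,6)] -> total=23

Answer: 23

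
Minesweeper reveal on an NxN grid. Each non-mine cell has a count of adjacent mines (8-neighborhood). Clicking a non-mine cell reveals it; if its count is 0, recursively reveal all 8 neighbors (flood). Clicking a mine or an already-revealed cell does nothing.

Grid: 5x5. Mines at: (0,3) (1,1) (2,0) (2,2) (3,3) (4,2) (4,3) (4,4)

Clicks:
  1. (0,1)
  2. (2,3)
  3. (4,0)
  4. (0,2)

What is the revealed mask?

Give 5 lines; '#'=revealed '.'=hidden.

Answer: .##..
.....
...#.
##...
##...

Derivation:
Click 1 (0,1) count=1: revealed 1 new [(0,1)] -> total=1
Click 2 (2,3) count=2: revealed 1 new [(2,3)] -> total=2
Click 3 (4,0) count=0: revealed 4 new [(3,0) (3,1) (4,0) (4,1)] -> total=6
Click 4 (0,2) count=2: revealed 1 new [(0,2)] -> total=7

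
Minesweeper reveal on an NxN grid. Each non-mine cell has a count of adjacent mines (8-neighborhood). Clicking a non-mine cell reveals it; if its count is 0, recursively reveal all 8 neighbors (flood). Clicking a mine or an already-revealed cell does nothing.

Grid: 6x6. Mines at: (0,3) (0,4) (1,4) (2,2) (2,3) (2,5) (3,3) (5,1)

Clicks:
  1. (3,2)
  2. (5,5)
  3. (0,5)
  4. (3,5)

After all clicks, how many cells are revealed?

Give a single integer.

Answer: 12

Derivation:
Click 1 (3,2) count=3: revealed 1 new [(3,2)] -> total=1
Click 2 (5,5) count=0: revealed 10 new [(3,4) (3,5) (4,2) (4,3) (4,4) (4,5) (5,2) (5,3) (5,4) (5,5)] -> total=11
Click 3 (0,5) count=2: revealed 1 new [(0,5)] -> total=12
Click 4 (3,5) count=1: revealed 0 new [(none)] -> total=12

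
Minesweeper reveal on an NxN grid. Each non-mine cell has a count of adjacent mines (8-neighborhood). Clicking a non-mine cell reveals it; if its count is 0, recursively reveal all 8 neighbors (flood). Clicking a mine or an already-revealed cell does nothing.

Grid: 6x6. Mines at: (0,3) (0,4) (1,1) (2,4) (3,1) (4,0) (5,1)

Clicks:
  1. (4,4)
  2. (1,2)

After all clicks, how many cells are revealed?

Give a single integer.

Answer: 13

Derivation:
Click 1 (4,4) count=0: revealed 12 new [(3,2) (3,3) (3,4) (3,5) (4,2) (4,3) (4,4) (4,5) (5,2) (5,3) (5,4) (5,5)] -> total=12
Click 2 (1,2) count=2: revealed 1 new [(1,2)] -> total=13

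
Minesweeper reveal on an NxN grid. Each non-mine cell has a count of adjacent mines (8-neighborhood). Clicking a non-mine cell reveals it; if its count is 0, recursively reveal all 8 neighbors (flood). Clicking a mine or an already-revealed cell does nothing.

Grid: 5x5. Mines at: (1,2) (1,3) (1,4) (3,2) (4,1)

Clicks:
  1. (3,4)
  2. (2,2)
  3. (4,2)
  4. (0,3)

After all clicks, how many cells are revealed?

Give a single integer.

Answer: 9

Derivation:
Click 1 (3,4) count=0: revealed 6 new [(2,3) (2,4) (3,3) (3,4) (4,3) (4,4)] -> total=6
Click 2 (2,2) count=3: revealed 1 new [(2,2)] -> total=7
Click 3 (4,2) count=2: revealed 1 new [(4,2)] -> total=8
Click 4 (0,3) count=3: revealed 1 new [(0,3)] -> total=9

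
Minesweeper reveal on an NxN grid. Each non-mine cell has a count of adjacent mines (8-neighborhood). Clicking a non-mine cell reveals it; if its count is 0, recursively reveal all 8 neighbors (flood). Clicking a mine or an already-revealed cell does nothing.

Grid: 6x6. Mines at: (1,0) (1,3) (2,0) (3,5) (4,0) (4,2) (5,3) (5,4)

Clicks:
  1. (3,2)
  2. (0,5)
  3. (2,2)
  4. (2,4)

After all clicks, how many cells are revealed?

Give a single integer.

Answer: 8

Derivation:
Click 1 (3,2) count=1: revealed 1 new [(3,2)] -> total=1
Click 2 (0,5) count=0: revealed 6 new [(0,4) (0,5) (1,4) (1,5) (2,4) (2,5)] -> total=7
Click 3 (2,2) count=1: revealed 1 new [(2,2)] -> total=8
Click 4 (2,4) count=2: revealed 0 new [(none)] -> total=8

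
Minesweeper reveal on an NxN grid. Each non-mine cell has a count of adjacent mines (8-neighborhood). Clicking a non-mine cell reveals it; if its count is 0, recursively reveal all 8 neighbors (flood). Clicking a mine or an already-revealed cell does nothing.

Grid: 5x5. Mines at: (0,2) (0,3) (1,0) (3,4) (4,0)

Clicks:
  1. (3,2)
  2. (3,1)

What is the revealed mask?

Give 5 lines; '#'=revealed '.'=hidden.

Answer: .....
.###.
.###.
.###.
.###.

Derivation:
Click 1 (3,2) count=0: revealed 12 new [(1,1) (1,2) (1,3) (2,1) (2,2) (2,3) (3,1) (3,2) (3,3) (4,1) (4,2) (4,3)] -> total=12
Click 2 (3,1) count=1: revealed 0 new [(none)] -> total=12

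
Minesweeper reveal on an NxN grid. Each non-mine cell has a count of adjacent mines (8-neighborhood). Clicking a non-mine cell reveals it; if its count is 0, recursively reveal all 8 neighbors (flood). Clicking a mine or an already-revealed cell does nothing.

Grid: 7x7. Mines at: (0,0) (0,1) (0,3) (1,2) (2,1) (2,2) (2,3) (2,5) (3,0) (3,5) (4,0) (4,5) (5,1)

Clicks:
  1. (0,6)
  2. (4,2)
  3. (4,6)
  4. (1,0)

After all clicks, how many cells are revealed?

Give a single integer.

Answer: 9

Derivation:
Click 1 (0,6) count=0: revealed 6 new [(0,4) (0,5) (0,6) (1,4) (1,5) (1,6)] -> total=6
Click 2 (4,2) count=1: revealed 1 new [(4,2)] -> total=7
Click 3 (4,6) count=2: revealed 1 new [(4,6)] -> total=8
Click 4 (1,0) count=3: revealed 1 new [(1,0)] -> total=9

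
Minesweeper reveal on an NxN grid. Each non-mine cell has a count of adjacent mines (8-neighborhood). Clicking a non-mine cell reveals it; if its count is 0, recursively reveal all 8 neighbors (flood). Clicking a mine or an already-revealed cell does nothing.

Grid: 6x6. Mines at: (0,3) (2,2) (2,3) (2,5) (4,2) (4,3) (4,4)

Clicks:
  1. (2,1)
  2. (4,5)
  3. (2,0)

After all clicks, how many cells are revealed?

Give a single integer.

Answer: 15

Derivation:
Click 1 (2,1) count=1: revealed 1 new [(2,1)] -> total=1
Click 2 (4,5) count=1: revealed 1 new [(4,5)] -> total=2
Click 3 (2,0) count=0: revealed 13 new [(0,0) (0,1) (0,2) (1,0) (1,1) (1,2) (2,0) (3,0) (3,1) (4,0) (4,1) (5,0) (5,1)] -> total=15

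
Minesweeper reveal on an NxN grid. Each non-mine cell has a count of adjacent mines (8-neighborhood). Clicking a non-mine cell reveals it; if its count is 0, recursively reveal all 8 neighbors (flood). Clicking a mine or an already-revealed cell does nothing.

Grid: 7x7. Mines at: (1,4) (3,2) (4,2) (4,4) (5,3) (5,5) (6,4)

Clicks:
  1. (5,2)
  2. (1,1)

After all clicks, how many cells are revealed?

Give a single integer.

Click 1 (5,2) count=2: revealed 1 new [(5,2)] -> total=1
Click 2 (1,1) count=0: revealed 21 new [(0,0) (0,1) (0,2) (0,3) (1,0) (1,1) (1,2) (1,3) (2,0) (2,1) (2,2) (2,3) (3,0) (3,1) (4,0) (4,1) (5,0) (5,1) (6,0) (6,1) (6,2)] -> total=22

Answer: 22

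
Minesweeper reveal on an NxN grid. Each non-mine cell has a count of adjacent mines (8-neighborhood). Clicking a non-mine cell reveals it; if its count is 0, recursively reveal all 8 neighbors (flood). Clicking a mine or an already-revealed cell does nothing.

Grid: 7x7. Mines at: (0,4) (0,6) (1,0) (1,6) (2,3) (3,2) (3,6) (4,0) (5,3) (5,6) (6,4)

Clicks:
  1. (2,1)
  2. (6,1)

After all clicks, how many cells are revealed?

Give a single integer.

Click 1 (2,1) count=2: revealed 1 new [(2,1)] -> total=1
Click 2 (6,1) count=0: revealed 6 new [(5,0) (5,1) (5,2) (6,0) (6,1) (6,2)] -> total=7

Answer: 7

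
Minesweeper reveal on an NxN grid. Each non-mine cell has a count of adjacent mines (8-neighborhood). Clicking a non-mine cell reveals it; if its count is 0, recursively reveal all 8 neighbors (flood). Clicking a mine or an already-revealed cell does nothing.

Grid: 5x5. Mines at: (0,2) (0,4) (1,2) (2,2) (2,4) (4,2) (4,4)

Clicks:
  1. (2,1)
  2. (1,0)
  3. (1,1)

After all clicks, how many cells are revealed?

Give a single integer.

Click 1 (2,1) count=2: revealed 1 new [(2,1)] -> total=1
Click 2 (1,0) count=0: revealed 9 new [(0,0) (0,1) (1,0) (1,1) (2,0) (3,0) (3,1) (4,0) (4,1)] -> total=10
Click 3 (1,1) count=3: revealed 0 new [(none)] -> total=10

Answer: 10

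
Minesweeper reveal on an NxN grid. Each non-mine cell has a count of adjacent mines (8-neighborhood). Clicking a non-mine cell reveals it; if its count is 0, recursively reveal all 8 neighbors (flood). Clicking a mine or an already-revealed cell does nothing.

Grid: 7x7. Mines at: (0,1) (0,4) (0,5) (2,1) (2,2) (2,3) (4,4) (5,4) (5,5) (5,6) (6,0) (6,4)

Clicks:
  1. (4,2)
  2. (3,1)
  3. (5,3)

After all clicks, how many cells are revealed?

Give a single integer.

Click 1 (4,2) count=0: revealed 15 new [(3,0) (3,1) (3,2) (3,3) (4,0) (4,1) (4,2) (4,3) (5,0) (5,1) (5,2) (5,3) (6,1) (6,2) (6,3)] -> total=15
Click 2 (3,1) count=2: revealed 0 new [(none)] -> total=15
Click 3 (5,3) count=3: revealed 0 new [(none)] -> total=15

Answer: 15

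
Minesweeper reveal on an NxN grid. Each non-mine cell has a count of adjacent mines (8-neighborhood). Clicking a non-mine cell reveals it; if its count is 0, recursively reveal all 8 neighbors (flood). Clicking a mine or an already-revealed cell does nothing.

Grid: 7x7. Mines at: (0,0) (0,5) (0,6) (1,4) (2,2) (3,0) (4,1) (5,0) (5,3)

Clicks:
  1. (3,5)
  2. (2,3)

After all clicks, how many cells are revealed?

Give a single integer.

Click 1 (3,5) count=0: revealed 20 new [(1,5) (1,6) (2,3) (2,4) (2,5) (2,6) (3,3) (3,4) (3,5) (3,6) (4,3) (4,4) (4,5) (4,6) (5,4) (5,5) (5,6) (6,4) (6,5) (6,6)] -> total=20
Click 2 (2,3) count=2: revealed 0 new [(none)] -> total=20

Answer: 20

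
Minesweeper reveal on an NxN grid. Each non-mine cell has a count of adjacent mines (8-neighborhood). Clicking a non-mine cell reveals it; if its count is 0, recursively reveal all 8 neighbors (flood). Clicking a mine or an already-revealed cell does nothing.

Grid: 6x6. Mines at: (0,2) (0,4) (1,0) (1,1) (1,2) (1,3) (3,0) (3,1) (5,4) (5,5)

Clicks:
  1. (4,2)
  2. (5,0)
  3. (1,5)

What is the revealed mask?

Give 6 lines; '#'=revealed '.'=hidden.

Click 1 (4,2) count=1: revealed 1 new [(4,2)] -> total=1
Click 2 (5,0) count=0: revealed 7 new [(4,0) (4,1) (4,3) (5,0) (5,1) (5,2) (5,3)] -> total=8
Click 3 (1,5) count=1: revealed 1 new [(1,5)] -> total=9

Answer: ......
.....#
......
......
####..
####..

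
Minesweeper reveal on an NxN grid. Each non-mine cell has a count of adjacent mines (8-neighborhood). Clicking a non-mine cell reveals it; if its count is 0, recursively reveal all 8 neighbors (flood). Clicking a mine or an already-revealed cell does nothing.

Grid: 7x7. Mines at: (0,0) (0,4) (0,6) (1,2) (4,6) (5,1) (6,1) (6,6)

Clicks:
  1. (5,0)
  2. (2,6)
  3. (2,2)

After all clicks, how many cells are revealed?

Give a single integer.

Click 1 (5,0) count=2: revealed 1 new [(5,0)] -> total=1
Click 2 (2,6) count=0: revealed 34 new [(1,0) (1,1) (1,3) (1,4) (1,5) (1,6) (2,0) (2,1) (2,2) (2,3) (2,4) (2,5) (2,6) (3,0) (3,1) (3,2) (3,3) (3,4) (3,5) (3,6) (4,0) (4,1) (4,2) (4,3) (4,4) (4,5) (5,2) (5,3) (5,4) (5,5) (6,2) (6,3) (6,4) (6,5)] -> total=35
Click 3 (2,2) count=1: revealed 0 new [(none)] -> total=35

Answer: 35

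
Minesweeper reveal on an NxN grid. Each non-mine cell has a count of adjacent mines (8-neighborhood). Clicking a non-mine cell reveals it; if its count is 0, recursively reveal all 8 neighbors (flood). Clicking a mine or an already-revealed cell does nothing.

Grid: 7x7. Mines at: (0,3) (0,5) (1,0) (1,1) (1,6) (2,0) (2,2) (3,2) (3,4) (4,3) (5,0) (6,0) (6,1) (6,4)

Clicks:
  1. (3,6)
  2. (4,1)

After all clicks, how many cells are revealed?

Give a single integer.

Click 1 (3,6) count=0: revealed 10 new [(2,5) (2,6) (3,5) (3,6) (4,5) (4,6) (5,5) (5,6) (6,5) (6,6)] -> total=10
Click 2 (4,1) count=2: revealed 1 new [(4,1)] -> total=11

Answer: 11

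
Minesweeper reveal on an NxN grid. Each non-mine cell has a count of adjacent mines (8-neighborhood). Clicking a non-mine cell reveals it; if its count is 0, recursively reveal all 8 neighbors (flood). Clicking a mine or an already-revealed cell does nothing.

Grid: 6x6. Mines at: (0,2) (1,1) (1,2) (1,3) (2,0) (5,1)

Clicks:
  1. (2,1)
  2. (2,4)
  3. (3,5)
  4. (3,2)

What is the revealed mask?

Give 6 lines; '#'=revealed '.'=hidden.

Answer: ....##
....##
.#####
.#####
.#####
..####

Derivation:
Click 1 (2,1) count=3: revealed 1 new [(2,1)] -> total=1
Click 2 (2,4) count=1: revealed 1 new [(2,4)] -> total=2
Click 3 (3,5) count=0: revealed 21 new [(0,4) (0,5) (1,4) (1,5) (2,2) (2,3) (2,5) (3,1) (3,2) (3,3) (3,4) (3,5) (4,1) (4,2) (4,3) (4,4) (4,5) (5,2) (5,3) (5,4) (5,5)] -> total=23
Click 4 (3,2) count=0: revealed 0 new [(none)] -> total=23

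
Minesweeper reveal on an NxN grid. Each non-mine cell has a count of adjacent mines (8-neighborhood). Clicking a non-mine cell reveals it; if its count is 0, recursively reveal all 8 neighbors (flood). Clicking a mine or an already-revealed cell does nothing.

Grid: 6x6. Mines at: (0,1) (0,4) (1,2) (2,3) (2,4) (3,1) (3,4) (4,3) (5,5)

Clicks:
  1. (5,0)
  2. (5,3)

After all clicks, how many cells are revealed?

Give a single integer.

Answer: 7

Derivation:
Click 1 (5,0) count=0: revealed 6 new [(4,0) (4,1) (4,2) (5,0) (5,1) (5,2)] -> total=6
Click 2 (5,3) count=1: revealed 1 new [(5,3)] -> total=7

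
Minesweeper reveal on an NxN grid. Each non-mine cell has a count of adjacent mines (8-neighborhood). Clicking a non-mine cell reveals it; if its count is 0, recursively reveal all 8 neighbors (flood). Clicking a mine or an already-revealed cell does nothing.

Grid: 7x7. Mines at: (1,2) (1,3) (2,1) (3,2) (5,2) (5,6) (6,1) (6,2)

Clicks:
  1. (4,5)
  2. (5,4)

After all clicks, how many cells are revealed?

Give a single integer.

Click 1 (4,5) count=1: revealed 1 new [(4,5)] -> total=1
Click 2 (5,4) count=0: revealed 23 new [(0,4) (0,5) (0,6) (1,4) (1,5) (1,6) (2,3) (2,4) (2,5) (2,6) (3,3) (3,4) (3,5) (3,6) (4,3) (4,4) (4,6) (5,3) (5,4) (5,5) (6,3) (6,4) (6,5)] -> total=24

Answer: 24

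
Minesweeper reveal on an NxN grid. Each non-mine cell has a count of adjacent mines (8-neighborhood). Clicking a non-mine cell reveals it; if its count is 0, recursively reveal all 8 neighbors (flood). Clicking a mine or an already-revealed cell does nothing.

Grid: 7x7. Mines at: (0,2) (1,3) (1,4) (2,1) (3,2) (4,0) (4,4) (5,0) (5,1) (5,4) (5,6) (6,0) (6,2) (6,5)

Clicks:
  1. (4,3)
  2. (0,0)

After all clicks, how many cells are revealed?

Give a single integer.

Click 1 (4,3) count=3: revealed 1 new [(4,3)] -> total=1
Click 2 (0,0) count=0: revealed 4 new [(0,0) (0,1) (1,0) (1,1)] -> total=5

Answer: 5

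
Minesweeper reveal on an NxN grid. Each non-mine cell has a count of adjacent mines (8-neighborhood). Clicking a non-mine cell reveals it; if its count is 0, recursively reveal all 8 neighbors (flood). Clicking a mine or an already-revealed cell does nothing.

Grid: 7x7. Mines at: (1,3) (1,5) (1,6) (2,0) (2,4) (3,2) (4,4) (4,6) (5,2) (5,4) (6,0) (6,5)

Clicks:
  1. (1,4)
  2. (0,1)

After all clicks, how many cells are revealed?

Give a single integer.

Click 1 (1,4) count=3: revealed 1 new [(1,4)] -> total=1
Click 2 (0,1) count=0: revealed 6 new [(0,0) (0,1) (0,2) (1,0) (1,1) (1,2)] -> total=7

Answer: 7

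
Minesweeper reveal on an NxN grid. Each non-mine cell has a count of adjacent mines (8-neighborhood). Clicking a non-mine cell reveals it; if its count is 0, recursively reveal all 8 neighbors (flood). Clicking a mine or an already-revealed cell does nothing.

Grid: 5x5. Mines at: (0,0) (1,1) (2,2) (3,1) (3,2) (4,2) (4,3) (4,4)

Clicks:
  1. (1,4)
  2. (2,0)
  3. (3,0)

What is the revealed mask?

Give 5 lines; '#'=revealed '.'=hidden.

Click 1 (1,4) count=0: revealed 10 new [(0,2) (0,3) (0,4) (1,2) (1,3) (1,4) (2,3) (2,4) (3,3) (3,4)] -> total=10
Click 2 (2,0) count=2: revealed 1 new [(2,0)] -> total=11
Click 3 (3,0) count=1: revealed 1 new [(3,0)] -> total=12

Answer: ..###
..###
#..##
#..##
.....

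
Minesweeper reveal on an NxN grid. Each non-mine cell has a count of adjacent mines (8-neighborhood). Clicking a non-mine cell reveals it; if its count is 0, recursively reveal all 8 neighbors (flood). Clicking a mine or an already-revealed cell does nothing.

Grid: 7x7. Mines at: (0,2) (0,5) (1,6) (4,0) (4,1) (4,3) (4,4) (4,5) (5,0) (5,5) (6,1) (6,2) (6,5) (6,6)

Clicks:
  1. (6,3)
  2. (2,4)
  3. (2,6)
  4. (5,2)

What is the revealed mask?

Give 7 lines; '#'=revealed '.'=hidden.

Click 1 (6,3) count=1: revealed 1 new [(6,3)] -> total=1
Click 2 (2,4) count=0: revealed 20 new [(0,0) (0,1) (1,0) (1,1) (1,2) (1,3) (1,4) (1,5) (2,0) (2,1) (2,2) (2,3) (2,4) (2,5) (3,0) (3,1) (3,2) (3,3) (3,4) (3,5)] -> total=21
Click 3 (2,6) count=1: revealed 1 new [(2,6)] -> total=22
Click 4 (5,2) count=4: revealed 1 new [(5,2)] -> total=23

Answer: ##.....
######.
#######
######.
.......
..#....
...#...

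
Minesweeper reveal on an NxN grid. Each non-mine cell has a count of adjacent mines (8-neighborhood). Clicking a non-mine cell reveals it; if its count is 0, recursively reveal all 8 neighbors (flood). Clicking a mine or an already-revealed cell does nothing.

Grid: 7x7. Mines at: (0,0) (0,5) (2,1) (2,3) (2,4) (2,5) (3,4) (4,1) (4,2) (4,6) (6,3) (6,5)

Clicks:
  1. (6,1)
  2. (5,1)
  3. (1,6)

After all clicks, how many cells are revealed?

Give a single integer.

Answer: 7

Derivation:
Click 1 (6,1) count=0: revealed 6 new [(5,0) (5,1) (5,2) (6,0) (6,1) (6,2)] -> total=6
Click 2 (5,1) count=2: revealed 0 new [(none)] -> total=6
Click 3 (1,6) count=2: revealed 1 new [(1,6)] -> total=7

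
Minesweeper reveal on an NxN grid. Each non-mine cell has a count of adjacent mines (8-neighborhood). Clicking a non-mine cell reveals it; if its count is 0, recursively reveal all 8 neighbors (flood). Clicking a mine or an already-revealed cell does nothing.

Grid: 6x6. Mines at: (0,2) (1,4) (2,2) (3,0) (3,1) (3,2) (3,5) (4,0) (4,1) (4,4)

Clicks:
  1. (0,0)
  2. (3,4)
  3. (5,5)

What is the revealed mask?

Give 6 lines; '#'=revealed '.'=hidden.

Click 1 (0,0) count=0: revealed 6 new [(0,0) (0,1) (1,0) (1,1) (2,0) (2,1)] -> total=6
Click 2 (3,4) count=2: revealed 1 new [(3,4)] -> total=7
Click 3 (5,5) count=1: revealed 1 new [(5,5)] -> total=8

Answer: ##....
##....
##....
....#.
......
.....#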